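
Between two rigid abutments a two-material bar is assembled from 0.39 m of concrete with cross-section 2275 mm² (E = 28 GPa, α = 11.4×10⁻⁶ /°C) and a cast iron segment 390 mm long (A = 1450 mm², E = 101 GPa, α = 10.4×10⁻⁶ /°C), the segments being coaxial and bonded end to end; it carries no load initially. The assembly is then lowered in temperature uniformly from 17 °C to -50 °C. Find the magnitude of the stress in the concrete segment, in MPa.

σ ≈ 28.5 MPa (tensile)

If the supports were absent, the total length change would be Σ αᵢΔT Lᵢ = 11.4×10⁻⁶×67×390 + 10.4×10⁻⁶×67×390 = 0.5696 mm.
Since the ends are fixed, an axial force P builds up, equal in every segment, with P · Σ Lᵢ/(AᵢEᵢ) = δ_free.
Σ Lᵢ/(AᵢEᵢ) = 390/(2275×28×10³) + 390/(1450×101×10³) = 8.785×10⁻⁶ mm/N.
Hence P = δ_free / Σ(L/AE) = 0.5696/8.785×10⁻⁶ = 64.84 kN (tensile).
σ_{concrete} = P / A = 64840 / 2275 = 28.5 MPa.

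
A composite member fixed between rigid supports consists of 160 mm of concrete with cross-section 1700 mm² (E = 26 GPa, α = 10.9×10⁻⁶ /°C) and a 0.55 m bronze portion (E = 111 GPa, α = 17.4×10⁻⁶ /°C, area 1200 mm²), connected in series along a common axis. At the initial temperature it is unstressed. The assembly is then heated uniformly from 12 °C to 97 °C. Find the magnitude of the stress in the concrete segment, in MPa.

With the walls removed the bar would change length by δ_free = Σ αᵢΔT Lᵢ = 10.9×10⁻⁶×85×160 + 17.4×10⁻⁶×85×550 = 0.9617 mm.
The walls prevent any net length change, so an axial force P (same in every segment) develops. Compatibility: P · Σ Lᵢ/(AᵢEᵢ) = δ_free.
Σ Lᵢ/(AᵢEᵢ) = 160/(1700×26×10³) + 550/(1200×111×10³) = 7.749×10⁻⁶ mm/N.
So P = 0.9617 / 7.749×10⁻⁶ = 124.1 kN, compressive.
σ_{concrete} = P / A = 124100 / 1700 = 73 MPa.

σ ≈ 73 MPa (compressive)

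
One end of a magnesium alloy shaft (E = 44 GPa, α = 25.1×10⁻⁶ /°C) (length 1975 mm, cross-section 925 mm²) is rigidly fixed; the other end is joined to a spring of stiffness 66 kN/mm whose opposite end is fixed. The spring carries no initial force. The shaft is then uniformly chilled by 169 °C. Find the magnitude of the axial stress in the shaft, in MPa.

σ ≈ 142 MPa (tensile)

Free thermal contraction: δ_free = αΔT L = 25.1×10⁻⁶ × 169 × 1975 = 8.378 mm.
Let P be the tensile force in the spring. The shaft extends elastically by PL/(AE) and the spring stretches by P/k; together these equal δ_free.
So P = δ_free / [L/(AE) + 1/k] = 8.378 / [ 1975/(925×44×10³) + 1/(66×10³) ].
P = 8.378 / 6.368×10⁻⁵ = 131600 N.
σ = P/A = 131600/925 = 142.2 MPa.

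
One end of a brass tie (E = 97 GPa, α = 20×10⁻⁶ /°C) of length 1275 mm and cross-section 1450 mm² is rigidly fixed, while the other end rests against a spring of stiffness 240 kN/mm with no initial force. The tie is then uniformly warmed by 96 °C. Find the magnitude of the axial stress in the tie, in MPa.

σ ≈ 128 MPa (compressive)

Free thermal expansion: δ_free = αΔT L = 20×10⁻⁶ × 96 × 1275 = 2.448 mm.
Let P be the compressive force at the spring. The tie shortens elastically by PL/(AE) and the spring compresses by P/k; together these equal δ_free.
P [ L/(AE) + 1/k ] = δ_free → P [ 1275/(1450×97×10³) + 1/(240×10³) ] = 2.448.
P = 2.448 / 1.323×10⁻⁵ = 185000 N.
σ = P/A = 185000/1450 = 127.6 MPa.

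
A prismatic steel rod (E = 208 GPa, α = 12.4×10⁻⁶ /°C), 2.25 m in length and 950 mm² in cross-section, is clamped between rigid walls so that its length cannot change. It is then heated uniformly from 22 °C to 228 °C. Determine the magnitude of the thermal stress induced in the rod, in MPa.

σ ≈ 531 MPa (compressive)

With length fixed, the mechanical strain must cancel the thermal strain αΔT = 12.4×10⁻⁶ × 206 = 2554.4×10⁻⁶.
The stress required to suppress this strain is σ = Eε = 208×10³ × 2554.4×10⁻⁶ = 531.3 MPa, compressive since the rod is trying to expand.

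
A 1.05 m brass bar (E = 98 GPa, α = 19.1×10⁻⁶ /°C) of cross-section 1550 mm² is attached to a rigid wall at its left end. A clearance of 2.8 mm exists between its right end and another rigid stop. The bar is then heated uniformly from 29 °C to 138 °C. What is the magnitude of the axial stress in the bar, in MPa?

Free thermal elongation = αΔT L = 19.1×10⁻⁶ × 109 × 1050 = 2.186 mm.
This is smaller than the 2.8 mm clearance, so the bar expands freely without reaching the stop — the stress is zero.

σ ≈ 0 MPa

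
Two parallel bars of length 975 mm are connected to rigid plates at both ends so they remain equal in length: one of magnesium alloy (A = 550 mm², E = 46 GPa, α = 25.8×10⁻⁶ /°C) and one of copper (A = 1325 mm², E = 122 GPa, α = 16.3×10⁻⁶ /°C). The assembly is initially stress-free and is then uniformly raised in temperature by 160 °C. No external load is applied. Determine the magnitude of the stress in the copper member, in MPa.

Both members must finish at the same length. With the larger α, the magnesium alloy tends to over-expand; the plates restrain it, putting the magnesium alloy in compression and the copper in tension. With no external load the two internal forces are equal and opposite, magnitude P.
Setting the final lengths equal and cancelling L: (α₁ − α₂)ΔT = P/(A₁E₁) + P/(A₂E₂).
|α₁ − α₂|·ΔT = 9.5×10⁻⁶ × 160 = 0.00152.
1/(A₁E₁) + 1/(A₂E₂) = 1/(550×46×10³) + 1/(1325×122×10³) = 4.571×10⁻⁸ N⁻¹.
P = 0.00152 / 4.571×10⁻⁸ = 33250 N = 33.25 kN.
σ_{copper} = P/A₂ = 33250/1325 = 25.1 MPa, tensile.

σ ≈ 25.1 MPa (tensile)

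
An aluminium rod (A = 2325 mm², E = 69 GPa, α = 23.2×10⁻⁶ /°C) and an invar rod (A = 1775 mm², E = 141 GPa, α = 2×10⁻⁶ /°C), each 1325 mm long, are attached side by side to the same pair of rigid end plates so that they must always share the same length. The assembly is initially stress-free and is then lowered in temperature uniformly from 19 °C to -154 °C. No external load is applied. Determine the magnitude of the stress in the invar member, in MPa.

σ ≈ 202 MPa (compressive)

The aluminium has the larger α, so on cooling it would change length more than the invar if both were free. The rigid plates force a common final length, so the aluminium is put into tension and the invar into compression, with equal and opposite forces P (no external load).
Setting the final lengths equal and cancelling L: (α₁ − α₂)ΔT = P/(A₁E₁) + P/(A₂E₂).
|α₁ − α₂|·ΔT = 21.2×10⁻⁶ × 173 = 0.003668.
1/(A₁E₁) + 1/(A₂E₂) = 1/(2325×69×10³) + 1/(1775×141×10³) = 1.023×10⁻⁸ N⁻¹.
P = 0.003668 / 1.023×10⁻⁸ = 358500 N = 358.5 kN.
σ_{invar} = P/A₂ = 358500/1775 = 202 MPa, compressive.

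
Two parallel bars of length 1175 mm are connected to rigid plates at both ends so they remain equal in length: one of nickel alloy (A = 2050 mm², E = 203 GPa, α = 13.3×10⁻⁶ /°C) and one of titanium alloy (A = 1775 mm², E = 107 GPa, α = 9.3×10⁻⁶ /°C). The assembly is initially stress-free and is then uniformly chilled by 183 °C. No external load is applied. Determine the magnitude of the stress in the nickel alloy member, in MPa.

σ ≈ 46.6 MPa (tensile)

The nickel alloy has the larger α, so on cooling it would change length more than the titanium alloy if both were free. The rigid plates force a common final length, so the nickel alloy is put into tension and the titanium alloy into compression, with equal and opposite forces P (no external load).
Setting the final lengths equal and cancelling L: (α₁ − α₂)ΔT = P/(A₁E₁) + P/(A₂E₂).
|α₁ − α₂|·ΔT = 4×10⁻⁶ × 183 = 0.000732.
1/(A₁E₁) + 1/(A₂E₂) = 1/(2050×203×10³) + 1/(1775×107×10³) = 7.668×10⁻⁹ N⁻¹.
So P = 0.000732 / 7.668×10⁻⁹ = 95.46 kN.
σ_{nickel alloy} = P/A₁ = 95460/2050 = 46.57 MPa, tensile.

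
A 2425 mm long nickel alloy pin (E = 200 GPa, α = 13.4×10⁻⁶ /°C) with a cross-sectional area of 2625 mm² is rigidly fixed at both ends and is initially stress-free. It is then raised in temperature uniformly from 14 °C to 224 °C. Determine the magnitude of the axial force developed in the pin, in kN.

P ≈ 1480 kN (compressive)

Full restraint means ε = 0, so the stress is σ = EαΔT = 200×10³ × 13.4×10⁻⁶ × 210 = 562.8 MPa.
Then P = σA = 562.8 × 2625 mm² = 1477 kN, compressive.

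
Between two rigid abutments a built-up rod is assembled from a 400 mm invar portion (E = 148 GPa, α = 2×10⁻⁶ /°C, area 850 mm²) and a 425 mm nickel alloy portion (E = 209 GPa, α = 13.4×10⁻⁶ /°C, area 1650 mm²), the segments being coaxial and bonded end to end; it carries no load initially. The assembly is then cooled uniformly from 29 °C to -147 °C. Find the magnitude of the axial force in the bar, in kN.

P ≈ 259 kN (tensile)

If the supports were absent, the total length change would be Σ αᵢΔT Lᵢ = 2×10⁻⁶×176×400 + 13.4×10⁻⁶×176×425 = 1.143 mm.
The rigid supports impose zero overall length change; the single axial force P common to all segments must satisfy P Σ Lᵢ/(AᵢEᵢ) = δ_free.
The series flexibility is Σ Lᵢ/(AᵢEᵢ) = 400/(850×148×10³) + 425/(1650×209×10³) = 4.412×10⁻⁶ mm/N.
P = 1.143 / 4.412×10⁻⁶ = 259100 N = 259.1 kN, tensile.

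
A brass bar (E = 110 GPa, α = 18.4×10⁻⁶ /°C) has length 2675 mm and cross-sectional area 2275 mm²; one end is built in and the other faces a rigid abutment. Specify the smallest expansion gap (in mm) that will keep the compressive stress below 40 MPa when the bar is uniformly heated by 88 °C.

g ≈ 3.36 mm

With no wall the bar would lengthen by αΔT L = 18.4×10⁻⁶ × 88 × 2675 = 4.331 mm.
At the allowable stress the elastic shortening the wall may impose is σL/E = 40 × 2675 / (110×10³) = 0.9727 mm.
So the gap has to take up the difference, g_min = δ_free − σL/E = 4.331 − 0.9727 = 3.359 mm.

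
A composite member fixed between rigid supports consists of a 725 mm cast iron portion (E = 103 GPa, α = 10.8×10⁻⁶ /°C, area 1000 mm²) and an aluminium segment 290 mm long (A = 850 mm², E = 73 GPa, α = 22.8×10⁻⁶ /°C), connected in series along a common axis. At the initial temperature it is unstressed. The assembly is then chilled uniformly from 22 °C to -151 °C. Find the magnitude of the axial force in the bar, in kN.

P ≈ 213 kN (tensile)

Free thermal contraction of the whole bar: Σ αᵢΔT Lᵢ = 10.8×10⁻⁶×173×725 + 22.8×10⁻⁶×173×290 = 2.498 mm.
Since the ends are fixed, an axial force P builds up, equal in every segment, with P · Σ Lᵢ/(AᵢEᵢ) = δ_free.
Σ Lᵢ/(AᵢEᵢ) = 725/(1000×103×10³) + 290/(850×73×10³) = 1.171×10⁻⁵ mm/N.
Hence P = δ_free / Σ(L/AE) = 2.498/1.171×10⁻⁵ = 213.3 kN (tensile).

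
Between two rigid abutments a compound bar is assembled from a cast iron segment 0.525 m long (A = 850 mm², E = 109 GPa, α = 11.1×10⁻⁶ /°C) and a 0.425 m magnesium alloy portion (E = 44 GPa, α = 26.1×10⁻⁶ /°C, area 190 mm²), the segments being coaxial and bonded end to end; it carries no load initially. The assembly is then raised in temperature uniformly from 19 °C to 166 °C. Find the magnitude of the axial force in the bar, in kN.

If the supports were absent, the total length change would be Σ αᵢΔT Lᵢ = 11.1×10⁻⁶×147×525 + 26.1×10⁻⁶×147×425 = 2.487 mm.
The walls prevent any net length change, so an axial force P (same in every segment) develops. Compatibility: P · Σ Lᵢ/(AᵢEᵢ) = δ_free.
The series flexibility is Σ Lᵢ/(AᵢEᵢ) = 525/(850×109×10³) + 425/(190×44×10³) = 5.65×10⁻⁵ mm/N.
So P = 2.487 / 5.65×10⁻⁵ = 44.02 kN, compressive.

P ≈ 44 kN (compressive)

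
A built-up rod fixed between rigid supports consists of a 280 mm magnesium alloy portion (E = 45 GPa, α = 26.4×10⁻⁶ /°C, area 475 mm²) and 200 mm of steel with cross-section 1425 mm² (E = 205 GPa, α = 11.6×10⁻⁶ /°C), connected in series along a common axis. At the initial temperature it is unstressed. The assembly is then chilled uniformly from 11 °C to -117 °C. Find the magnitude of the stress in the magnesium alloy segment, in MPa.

σ ≈ 190 MPa (tensile)

With the walls removed the bar would change length by δ_free = Σ αᵢΔT Lᵢ = 26.4×10⁻⁶×128×280 + 11.6×10⁻⁶×128×200 = 1.243 mm.
The walls prevent any net length change, so an axial force P (same in every segment) develops. Compatibility: P · Σ Lᵢ/(AᵢEᵢ) = δ_free.
The series flexibility is Σ Lᵢ/(AᵢEᵢ) = 280/(475×45×10³) + 200/(1425×205×10³) = 1.378×10⁻⁵ mm/N.
So P = 1.243 / 1.378×10⁻⁵ = 90.19 kN, tensile.
σ_{magnesium alloy} = P / A = 90190 / 475 = 189.9 MPa.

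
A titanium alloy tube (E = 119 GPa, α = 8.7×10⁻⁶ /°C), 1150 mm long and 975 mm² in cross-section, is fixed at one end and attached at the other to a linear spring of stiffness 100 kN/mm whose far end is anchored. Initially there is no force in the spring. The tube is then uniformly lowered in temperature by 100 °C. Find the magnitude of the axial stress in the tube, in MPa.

σ ≈ 51.5 MPa (tensile)

The unrestrained thermal change is αΔT L = 8.7×10⁻⁶ × 100 × 1150 = 1 mm.
With a force P in the spring, the elastic change of the tube is PL/(AE) and that of the spring is P/k; compatibility requires their sum to equal δ_free.
So P = δ_free / [L/(AE) + 1/k] = 1 / [ 1150/(975×119×10³) + 1/(100×10³) ].
P = 1 / 1.991×10⁻⁵ = 50250 N.
σ = P/A = 50250/975 = 51.54 MPa.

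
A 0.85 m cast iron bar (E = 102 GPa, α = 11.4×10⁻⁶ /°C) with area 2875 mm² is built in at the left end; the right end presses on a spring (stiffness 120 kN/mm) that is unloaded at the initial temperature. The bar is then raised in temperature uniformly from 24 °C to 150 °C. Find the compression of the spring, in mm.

Free thermal expansion: δ_free = αΔT L = 11.4×10⁻⁶ × 126 × 850 = 1.221 mm.
Let P be the compressive force at the spring. The bar shortens elastically by PL/(AE) and the spring compresses by P/k; together these equal δ_free.
So P = δ_free / [L/(AE) + 1/k] = 1.221 / [ 850/(2875×102×10³) + 1/(120×10³) ].
P = 1.221 / 1.123×10⁻⁵ = 108700 N.
Spring compression = P/k = 108700/(120×10³) = 0.9059 mm.

δ ≈ 0.906 mm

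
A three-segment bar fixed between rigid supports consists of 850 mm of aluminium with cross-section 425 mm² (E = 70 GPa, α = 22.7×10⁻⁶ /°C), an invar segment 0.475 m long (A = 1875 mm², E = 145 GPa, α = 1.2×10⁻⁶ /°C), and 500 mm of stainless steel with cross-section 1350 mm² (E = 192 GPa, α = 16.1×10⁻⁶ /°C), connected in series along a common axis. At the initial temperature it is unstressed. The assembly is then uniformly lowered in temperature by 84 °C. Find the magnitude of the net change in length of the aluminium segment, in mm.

|ΔL| ≈ 0.457 mm

Free thermal contraction of the whole bar: Σ αᵢΔT Lᵢ = 22.7×10⁻⁶×84×850 + 1.2×10⁻⁶×84×475 + 16.1×10⁻⁶×84×500 = 2.345 mm.
Since the ends are fixed, an axial force P builds up, equal in every segment, with P · Σ Lᵢ/(AᵢEᵢ) = δ_free.
The series flexibility is Σ Lᵢ/(AᵢEᵢ) = 850/(425×70×10³) + 475/(1875×145×10³) + 500/(1350×192×10³) = 3.225×10⁻⁵ mm/N.
So P = 2.345 / 3.225×10⁻⁵ = 72.71 kN, tensile.
For the aluminium segment, free thermal change = 22.7×10⁻⁶×84×850 = 1.621 mm and elastic change from P = 72710×850/(425×70×10³) = 2.078 mm; these oppose, so the net change is 0.457 mm (segment lengthens).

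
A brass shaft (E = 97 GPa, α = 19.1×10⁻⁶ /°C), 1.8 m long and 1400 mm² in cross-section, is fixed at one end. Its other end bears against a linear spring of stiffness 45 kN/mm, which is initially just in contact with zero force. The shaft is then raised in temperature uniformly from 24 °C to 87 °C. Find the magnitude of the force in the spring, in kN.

P ≈ 61.1 kN

The unrestrained thermal change is αΔT L = 19.1×10⁻⁶ × 63 × 1800 = 2.166 mm.
Let P be the compressive force at the spring. The shaft shortens elastically by PL/(AE) and the spring compresses by P/k; together these equal δ_free.
So P = δ_free / [L/(AE) + 1/k] = 2.166 / [ 1800/(1400×97×10³) + 1/(45×10³) ].
P = 2.166 / 3.548×10⁻⁵ = 61050 N.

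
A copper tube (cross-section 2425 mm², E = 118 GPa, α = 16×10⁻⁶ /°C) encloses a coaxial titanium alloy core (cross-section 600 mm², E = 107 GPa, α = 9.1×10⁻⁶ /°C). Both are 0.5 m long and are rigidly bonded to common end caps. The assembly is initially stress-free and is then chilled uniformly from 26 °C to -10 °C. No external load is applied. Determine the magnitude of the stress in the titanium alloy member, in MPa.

σ ≈ 21.7 MPa (compressive)

Equilibrium of a rigid end plate with no external load gives equal and opposite internal forces ±P in the two members. Since α_{copper} > α_{titanium alloy}, cooling drives the copper into tension and the titanium alloy into compression.
Compatibility of the two members (thermal + elastic change equal): (α₁ − α₂)ΔT = P·[1/(A₁E₁) + 1/(A₂E₂)].
|α₁ − α₂|·ΔT = 6.9×10⁻⁶ × 36 = 0.0002484.
1/(A₁E₁) + 1/(A₂E₂) = 1/(2425×118×10³) + 1/(600×107×10³) = 1.907×10⁻⁸ N⁻¹.
So P = 0.0002484 / 1.907×10⁻⁸ = 13.03 kN.
σ_{titanium alloy} = P/A₂ = 13030/600 = 21.71 MPa, compressive.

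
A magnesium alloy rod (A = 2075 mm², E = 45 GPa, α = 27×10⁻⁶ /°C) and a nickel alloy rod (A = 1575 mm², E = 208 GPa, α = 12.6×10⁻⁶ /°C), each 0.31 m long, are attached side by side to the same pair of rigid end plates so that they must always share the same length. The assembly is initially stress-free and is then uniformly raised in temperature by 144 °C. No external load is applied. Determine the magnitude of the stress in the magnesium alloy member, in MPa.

σ ≈ 72.6 MPa (compressive)

The magnesium alloy has the larger α, so on heating it would change length more than the nickel alloy if both were free. The rigid plates force a common final length, so the magnesium alloy is put into compression and the nickel alloy into tension, with equal and opposite forces P (no external load).
Compatibility of the two members (thermal + elastic change equal): (α₁ − α₂)ΔT = P·[1/(A₁E₁) + 1/(A₂E₂)].
|α₁ − α₂|·ΔT = 14.4×10⁻⁶ × 144 = 0.002074.
1/(A₁E₁) + 1/(A₂E₂) = 1/(2075×45×10³) + 1/(1575×208×10³) = 1.376×10⁻⁸ N⁻¹.
So P = 0.002074 / 1.376×10⁻⁸ = 150.7 kN.
σ_{magnesium alloy} = P/A₁ = 150700/2075 = 72.61 MPa, compressive.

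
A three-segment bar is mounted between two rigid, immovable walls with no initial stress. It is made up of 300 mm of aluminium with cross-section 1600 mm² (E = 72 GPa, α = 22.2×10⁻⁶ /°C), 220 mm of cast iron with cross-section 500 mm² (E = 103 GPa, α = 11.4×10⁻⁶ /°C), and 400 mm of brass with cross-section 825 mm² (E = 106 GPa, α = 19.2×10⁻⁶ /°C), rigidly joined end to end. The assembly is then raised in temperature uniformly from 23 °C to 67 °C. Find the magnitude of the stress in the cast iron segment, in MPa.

σ ≈ 129 MPa (compressive)

If the supports were absent, the total length change would be Σ αᵢΔT Lᵢ = 22.2×10⁻⁶×44×300 + 11.4×10⁻⁶×44×220 + 19.2×10⁻⁶×44×400 = 0.7413 mm.
The rigid supports impose zero overall length change; the single axial force P common to all segments must satisfy P Σ Lᵢ/(AᵢEᵢ) = δ_free.
Σ Lᵢ/(AᵢEᵢ) = 300/(1600×72×10³) + 220/(500×103×10³) + 400/(825×106×10³) = 1.145×10⁻⁵ mm/N.
So P = 0.7413 / 1.145×10⁻⁵ = 64.74 kN, compressive.
σ_{cast iron} = P / A = 64740 / 500 = 129.5 MPa.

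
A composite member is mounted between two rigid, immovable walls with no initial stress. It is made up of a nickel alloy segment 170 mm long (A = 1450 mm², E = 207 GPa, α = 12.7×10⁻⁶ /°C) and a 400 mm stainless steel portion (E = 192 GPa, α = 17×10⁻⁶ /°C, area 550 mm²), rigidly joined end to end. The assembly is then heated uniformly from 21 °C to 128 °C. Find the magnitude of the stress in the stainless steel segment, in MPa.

σ ≈ 400 MPa (compressive)

Free thermal expansion of the whole bar: Σ αᵢΔT Lᵢ = 12.7×10⁻⁶×107×170 + 17×10⁻⁶×107×400 = 0.9586 mm.
The walls prevent any net length change, so an axial force P (same in every segment) develops. Compatibility: P · Σ Lᵢ/(AᵢEᵢ) = δ_free.
The series flexibility is Σ Lᵢ/(AᵢEᵢ) = 170/(1450×207×10³) + 400/(550×192×10³) = 4.354×10⁻⁶ mm/N.
P = 0.9586 / 4.354×10⁻⁶ = 220200 N = 220.2 kN, compressive.
σ_{stainless steel} = P / A = 220200 / 550 = 400.3 MPa.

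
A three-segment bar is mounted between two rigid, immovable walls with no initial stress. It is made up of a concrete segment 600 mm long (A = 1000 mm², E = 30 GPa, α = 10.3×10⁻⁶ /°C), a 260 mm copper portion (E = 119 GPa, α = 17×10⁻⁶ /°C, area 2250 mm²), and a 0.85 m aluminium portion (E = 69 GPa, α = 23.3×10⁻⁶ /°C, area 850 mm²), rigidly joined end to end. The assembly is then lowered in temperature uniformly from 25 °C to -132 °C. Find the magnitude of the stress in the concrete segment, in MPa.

If the supports were absent, the total length change would be Σ αᵢΔT Lᵢ = 10.3×10⁻⁶×157×600 + 17×10⁻⁶×157×260 + 23.3×10⁻⁶×157×850 = 4.774 mm.
Since the ends are fixed, an axial force P builds up, equal in every segment, with P · Σ Lᵢ/(AᵢEᵢ) = δ_free.
Σ Lᵢ/(AᵢEᵢ) = 600/(1000×30×10³) + 260/(2250×119×10³) + 850/(850×69×10³) = 3.546×10⁻⁵ mm/N.
P = 4.774 / 3.546×10⁻⁵ = 134600 N = 134.6 kN, tensile.
σ_{concrete} = P / A = 134600 / 1000 = 134.6 MPa.

σ ≈ 135 MPa (tensile)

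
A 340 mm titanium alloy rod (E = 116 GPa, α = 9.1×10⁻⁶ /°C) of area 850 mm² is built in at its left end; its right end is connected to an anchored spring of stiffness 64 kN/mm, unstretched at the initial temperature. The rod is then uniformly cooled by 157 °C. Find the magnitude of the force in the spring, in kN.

P ≈ 25.5 kN

If the spring were absent the rod would shorten by αΔT L = 9.1×10⁻⁶ × 157 × 340 = 0.4858 mm.
With a force P in the spring, the elastic change of the rod is PL/(AE) and that of the spring is P/k; compatibility requires their sum to equal δ_free.
So P = δ_free / [L/(AE) + 1/k] = 0.4858 / [ 340/(850×116×10³) + 1/(64×10³) ].
P = 0.4858 / 1.907×10⁻⁵ = 25470 N.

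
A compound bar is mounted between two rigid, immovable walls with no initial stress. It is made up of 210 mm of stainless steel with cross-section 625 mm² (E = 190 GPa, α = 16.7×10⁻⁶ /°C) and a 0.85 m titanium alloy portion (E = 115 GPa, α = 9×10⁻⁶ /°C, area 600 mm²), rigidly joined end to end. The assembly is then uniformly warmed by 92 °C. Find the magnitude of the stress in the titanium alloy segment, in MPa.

With the walls removed the bar would change length by δ_free = Σ αᵢΔT Lᵢ = 16.7×10⁻⁶×92×210 + 9×10⁻⁶×92×850 = 1.026 mm.
Since the ends are fixed, an axial force P builds up, equal in every segment, with P · Σ Lᵢ/(AᵢEᵢ) = δ_free.
The series flexibility is Σ Lᵢ/(AᵢEᵢ) = 210/(625×190×10³) + 850/(600×115×10³) = 1.409×10⁻⁵ mm/N.
So P = 1.026 / 1.409×10⁻⁵ = 72.86 kN, compressive.
σ_{titanium alloy} = P / A = 72860 / 600 = 121.4 MPa.

σ ≈ 121 MPa (compressive)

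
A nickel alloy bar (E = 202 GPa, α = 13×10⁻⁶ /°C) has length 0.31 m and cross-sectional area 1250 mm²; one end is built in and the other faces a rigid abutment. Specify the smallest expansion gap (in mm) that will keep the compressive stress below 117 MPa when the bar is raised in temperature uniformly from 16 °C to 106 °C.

With no wall the bar would lengthen by αΔT L = 13×10⁻⁶ × 90 × 310 = 0.3627 mm.
A stress of 117 MPa corresponds to the wall pushing the bar back by σL/E = 117×310/(202×10³) = 0.1796 mm.
So the gap has to take up the difference, g_min = δ_free − σL/E = 0.3627 − 0.1796 = 0.1831 mm.

g ≈ 0.183 mm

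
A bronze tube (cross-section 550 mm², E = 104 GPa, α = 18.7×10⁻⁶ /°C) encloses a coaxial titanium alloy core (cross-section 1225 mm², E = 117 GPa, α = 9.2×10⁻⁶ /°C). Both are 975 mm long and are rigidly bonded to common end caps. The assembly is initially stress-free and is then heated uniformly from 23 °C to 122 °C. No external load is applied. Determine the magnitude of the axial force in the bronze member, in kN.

The bronze has the larger α, so on heating it would change length more than the titanium alloy if both were free. The rigid plates force a common final length, so the bronze is put into compression and the titanium alloy into tension, with equal and opposite forces P (no external load).
Setting the final lengths equal and cancelling L: (α₁ − α₂)ΔT = P/(A₁E₁) + P/(A₂E₂).
|α₁ − α₂|·ΔT = 9.5×10⁻⁶ × 99 = 0.0009405.
1/(A₁E₁) + 1/(A₂E₂) = 1/(550×104×10³) + 1/(1225×117×10³) = 2.446×10⁻⁸ N⁻¹.
P = 0.0009405 / 2.446×10⁻⁸ = 38450 N = 38.45 kN.

P ≈ 38.5 kN (compressive in the bronze)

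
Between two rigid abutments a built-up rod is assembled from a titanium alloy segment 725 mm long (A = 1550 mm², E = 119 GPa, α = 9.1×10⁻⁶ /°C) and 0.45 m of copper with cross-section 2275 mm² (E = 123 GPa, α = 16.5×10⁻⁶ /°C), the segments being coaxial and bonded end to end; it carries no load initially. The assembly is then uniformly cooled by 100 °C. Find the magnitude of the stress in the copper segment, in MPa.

With the walls removed the bar would change length by δ_free = Σ αᵢΔT Lᵢ = 9.1×10⁻⁶×100×725 + 16.5×10⁻⁶×100×450 = 1.402 mm.
The walls prevent any net length change, so an axial force P (same in every segment) develops. Compatibility: P · Σ Lᵢ/(AᵢEᵢ) = δ_free.
The series flexibility is Σ Lᵢ/(AᵢEᵢ) = 725/(1550×119×10³) + 450/(2275×123×10³) = 5.539×10⁻⁶ mm/N.
So P = 1.402 / 5.539×10⁻⁶ = 253.2 kN, tensile.
σ_{copper} = P / A = 253200 / 2275 = 111.3 MPa.

σ ≈ 111 MPa (tensile)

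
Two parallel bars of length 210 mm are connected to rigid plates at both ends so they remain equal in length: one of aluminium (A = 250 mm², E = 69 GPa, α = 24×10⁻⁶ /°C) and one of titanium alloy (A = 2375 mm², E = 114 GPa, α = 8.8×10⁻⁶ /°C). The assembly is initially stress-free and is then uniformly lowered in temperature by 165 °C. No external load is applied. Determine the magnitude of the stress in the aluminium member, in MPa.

Both members must finish at the same length. With the larger α, the aluminium tends to over-contract; the plates restrain it, putting the aluminium in tension and the titanium alloy in compression. With no external load the two internal forces are equal and opposite, magnitude P.
Compatibility of the two members (thermal + elastic change equal): (α₁ − α₂)ΔT = P·[1/(A₁E₁) + 1/(A₂E₂)].
|α₁ − α₂|·ΔT = 15.2×10⁻⁶ × 165 = 0.002508.
1/(A₁E₁) + 1/(A₂E₂) = 1/(250×69×10³) + 1/(2375×114×10³) = 6.166×10⁻⁸ N⁻¹.
P = 0.002508 / 6.166×10⁻⁸ = 40670 N = 40.67 kN.
σ_{aluminium} = P/A₁ = 40670/250 = 162.7 MPa, tensile.

σ ≈ 163 MPa (tensile)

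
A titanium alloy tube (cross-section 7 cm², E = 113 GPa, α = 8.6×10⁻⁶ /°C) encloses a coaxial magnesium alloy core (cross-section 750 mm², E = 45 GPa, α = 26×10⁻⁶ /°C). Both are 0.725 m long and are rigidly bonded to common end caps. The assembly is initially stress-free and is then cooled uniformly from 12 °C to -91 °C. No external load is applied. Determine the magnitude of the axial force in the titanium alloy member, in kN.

Both members must finish at the same length. With the larger α, the magnesium alloy tends to over-contract; the plates restrain it, putting the magnesium alloy in tension and the titanium alloy in compression. With no external load the two internal forces are equal and opposite, magnitude P.
Compatibility of the two members (thermal + elastic change equal): (α₁ − α₂)ΔT = P·[1/(A₁E₁) + 1/(A₂E₂)].
|α₁ − α₂|·ΔT = 17.4×10⁻⁶ × 103 = 0.001792.
1/(A₁E₁) + 1/(A₂E₂) = 1/(700×113×10³) + 1/(750×45×10³) = 4.227×10⁻⁸ N⁻¹.
So P = 0.001792 / 4.227×10⁻⁸ = 42.4 kN.

P ≈ 42.4 kN (compressive in the titanium alloy)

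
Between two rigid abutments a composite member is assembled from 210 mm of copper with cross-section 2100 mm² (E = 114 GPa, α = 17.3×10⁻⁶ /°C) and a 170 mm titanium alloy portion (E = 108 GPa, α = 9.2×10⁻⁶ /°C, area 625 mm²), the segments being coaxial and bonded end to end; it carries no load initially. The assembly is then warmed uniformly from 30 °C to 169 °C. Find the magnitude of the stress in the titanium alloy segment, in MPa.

If the supports were absent, the total length change would be Σ αᵢΔT Lᵢ = 17.3×10⁻⁶×139×210 + 9.2×10⁻⁶×139×170 = 0.7224 mm.
The rigid supports impose zero overall length change; the single axial force P common to all segments must satisfy P Σ Lᵢ/(AᵢEᵢ) = δ_free.
Σ Lᵢ/(AᵢEᵢ) = 210/(2100×114×10³) + 170/(625×108×10³) = 3.396×10⁻⁶ mm/N.
P = 0.7224 / 3.396×10⁻⁶ = 212700 N = 212.7 kN, compressive.
σ_{titanium alloy} = P / A = 212700 / 625 = 340.4 MPa.

σ ≈ 340 MPa (compressive)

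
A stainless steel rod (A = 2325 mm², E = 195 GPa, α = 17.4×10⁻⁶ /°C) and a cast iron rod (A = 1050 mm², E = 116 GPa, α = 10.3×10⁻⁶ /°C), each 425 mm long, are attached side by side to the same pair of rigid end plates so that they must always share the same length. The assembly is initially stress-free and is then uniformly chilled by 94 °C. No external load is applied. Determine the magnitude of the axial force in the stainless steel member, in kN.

The stainless steel has the larger α, so on cooling it would change length more than the cast iron if both were free. The rigid plates force a common final length, so the stainless steel is put into tension and the cast iron into compression, with equal and opposite forces P (no external load).
Compatibility of the two members (thermal + elastic change equal): (α₁ − α₂)ΔT = P·[1/(A₁E₁) + 1/(A₂E₂)].
|α₁ − α₂|·ΔT = 7.1×10⁻⁶ × 94 = 0.0006674.
1/(A₁E₁) + 1/(A₂E₂) = 1/(2325×195×10³) + 1/(1050×116×10³) = 1.042×10⁻⁸ N⁻¹.
So P = 0.0006674 / 1.042×10⁻⁸ = 64.08 kN.

P ≈ 64.1 kN (tensile in the stainless steel)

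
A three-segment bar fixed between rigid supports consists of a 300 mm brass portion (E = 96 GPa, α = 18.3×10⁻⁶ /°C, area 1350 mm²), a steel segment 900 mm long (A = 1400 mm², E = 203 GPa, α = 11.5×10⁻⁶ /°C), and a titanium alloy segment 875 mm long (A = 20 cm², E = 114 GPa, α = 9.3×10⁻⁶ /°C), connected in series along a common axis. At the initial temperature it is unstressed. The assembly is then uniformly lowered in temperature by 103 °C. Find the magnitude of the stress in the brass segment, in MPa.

σ ≈ 196 MPa (tensile)

Free thermal contraction of the whole bar: Σ αᵢΔT Lᵢ = 18.3×10⁻⁶×103×300 + 11.5×10⁻⁶×103×900 + 9.3×10⁻⁶×103×875 = 2.47 mm.
The walls prevent any net length change, so an axial force P (same in every segment) develops. Compatibility: P · Σ Lᵢ/(AᵢEᵢ) = δ_free.
Σ Lᵢ/(AᵢEᵢ) = 300/(1350×96×10³) + 900/(1400×203×10³) + 875/(2000×114×10³) = 9.319×10⁻⁶ mm/N.
So P = 2.47 / 9.319×10⁻⁶ = 265 kN, tensile.
σ_{brass} = P / A = 265000 / 1350 = 196.3 MPa.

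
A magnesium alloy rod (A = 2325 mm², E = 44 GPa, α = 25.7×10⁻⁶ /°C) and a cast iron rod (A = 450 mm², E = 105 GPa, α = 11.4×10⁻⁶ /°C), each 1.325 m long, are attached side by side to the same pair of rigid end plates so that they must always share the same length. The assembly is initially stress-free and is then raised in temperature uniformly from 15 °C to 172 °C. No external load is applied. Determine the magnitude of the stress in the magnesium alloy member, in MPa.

σ ≈ 31.2 MPa (compressive)

Both members must finish at the same length. With the larger α, the magnesium alloy tends to over-expand; the plates restrain it, putting the magnesium alloy in compression and the cast iron in tension. With no external load the two internal forces are equal and opposite, magnitude P.
Equating the net (thermal + elastic) strains gives |α₁ − α₂|·ΔT = P·[1/(A₁E₁) + 1/(A₂E₂)].
|α₁ − α₂|·ΔT = 14.3×10⁻⁶ × 157 = 0.002245.
1/(A₁E₁) + 1/(A₂E₂) = 1/(2325×44×10³) + 1/(450×105×10³) = 3.094×10⁻⁸ N⁻¹.
So P = 0.002245 / 3.094×10⁻⁸ = 72.56 kN.
σ_{magnesium alloy} = P/A₁ = 72560/2325 = 31.21 MPa, compressive.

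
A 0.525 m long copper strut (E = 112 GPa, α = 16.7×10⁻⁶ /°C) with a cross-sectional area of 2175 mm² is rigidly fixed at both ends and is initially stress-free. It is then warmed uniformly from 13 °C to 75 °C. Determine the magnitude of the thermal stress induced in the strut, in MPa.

σ ≈ 116 MPa (compressive)

With length fixed, the mechanical strain must cancel the thermal strain αΔT = 16.7×10⁻⁶ × 62 = 1035.4×10⁻⁶.
Hence σ = E·αΔT = 112×10³ × 1035.4×10⁻⁶ = 116 MPa, compressive.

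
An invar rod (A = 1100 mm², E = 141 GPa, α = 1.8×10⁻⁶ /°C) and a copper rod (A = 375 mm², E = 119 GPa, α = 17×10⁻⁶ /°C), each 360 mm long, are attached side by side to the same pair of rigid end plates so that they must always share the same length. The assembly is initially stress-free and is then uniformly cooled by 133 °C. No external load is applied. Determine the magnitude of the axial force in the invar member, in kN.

The copper has the larger α, so on cooling it would change length more than the invar if both were free. The rigid plates force a common final length, so the copper is put into tension and the invar into compression, with equal and opposite forces P (no external load).
Equating the net (thermal + elastic) strains gives |α₁ − α₂|·ΔT = P·[1/(A₁E₁) + 1/(A₂E₂)].
|α₁ − α₂|·ΔT = 15.2×10⁻⁶ × 133 = 0.002022.
1/(A₁E₁) + 1/(A₂E₂) = 1/(1100×141×10³) + 1/(375×119×10³) = 2.886×10⁻⁸ N⁻¹.
So P = 0.002022 / 2.886×10⁻⁸ = 70.06 kN.

P ≈ 70.1 kN (compressive in the invar)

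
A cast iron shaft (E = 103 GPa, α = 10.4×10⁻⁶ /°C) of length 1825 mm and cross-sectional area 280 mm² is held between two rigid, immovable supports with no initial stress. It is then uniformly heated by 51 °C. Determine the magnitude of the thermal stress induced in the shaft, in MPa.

The supports are rigid, so the total axial strain is zero. The restrained thermal strain is ε = αΔT = 10.4×10⁻⁶ × 51 = 530.4×10⁻⁶.
The stress required to suppress this strain is σ = Eε = 103×10³ × 530.4×10⁻⁶ = 54.63 MPa, compressive since the shaft is trying to expand.

σ ≈ 54.6 MPa (compressive)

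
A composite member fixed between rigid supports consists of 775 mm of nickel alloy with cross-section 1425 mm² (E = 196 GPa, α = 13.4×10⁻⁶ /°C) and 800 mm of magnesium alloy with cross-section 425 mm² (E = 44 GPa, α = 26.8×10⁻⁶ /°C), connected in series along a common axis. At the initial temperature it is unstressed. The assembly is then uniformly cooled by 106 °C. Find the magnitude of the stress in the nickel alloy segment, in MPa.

Free thermal contraction of the whole bar: Σ αᵢΔT Lᵢ = 13.4×10⁻⁶×106×775 + 26.8×10⁻⁶×106×800 = 3.373 mm.
Since the ends are fixed, an axial force P builds up, equal in every segment, with P · Σ Lᵢ/(AᵢEᵢ) = δ_free.
The series flexibility is Σ Lᵢ/(AᵢEᵢ) = 775/(1425×196×10³) + 800/(425×44×10³) = 4.556×10⁻⁵ mm/N.
P = 3.373 / 4.556×10⁻⁵ = 74050 N = 74.05 kN, tensile.
σ_{nickel alloy} = P / A = 74050 / 1425 = 51.97 MPa.

σ ≈ 52 MPa (tensile)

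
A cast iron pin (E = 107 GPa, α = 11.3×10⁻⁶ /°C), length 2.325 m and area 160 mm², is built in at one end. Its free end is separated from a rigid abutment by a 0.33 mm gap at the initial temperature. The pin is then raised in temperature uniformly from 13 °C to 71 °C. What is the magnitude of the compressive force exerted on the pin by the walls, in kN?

P ≈ 8.79 kN

If the wall were absent the pin would grow by αΔT L = 11.3×10⁻⁶ × 58 × 2325 = 1.524 mm.
This exceeds the 0.33 mm gap, so the wall pushes back. The portion of expansion that must be recovered elastically is δ_free − gap = 1.524 − 0.33 = 1.194 mm.
Compatibility: PL/(AE) = 1.194 mm, so σ = P/A = E × (1.194/2325) = 54.94 MPa.
P = σA = 54.94 × 160 = 8.791 kN.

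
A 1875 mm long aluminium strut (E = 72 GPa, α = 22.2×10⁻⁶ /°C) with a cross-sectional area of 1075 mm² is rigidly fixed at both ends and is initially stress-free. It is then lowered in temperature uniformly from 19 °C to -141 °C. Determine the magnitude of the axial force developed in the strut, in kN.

With zero net strain, σ = E·αΔT = 72 GPa × 22.2×10⁻⁶ × 160 = 255.7 MPa.
Axial force P = σA = 255.7 × 1075 = 274900 N = 274.9 kN, tensile.

P ≈ 275 kN (tensile)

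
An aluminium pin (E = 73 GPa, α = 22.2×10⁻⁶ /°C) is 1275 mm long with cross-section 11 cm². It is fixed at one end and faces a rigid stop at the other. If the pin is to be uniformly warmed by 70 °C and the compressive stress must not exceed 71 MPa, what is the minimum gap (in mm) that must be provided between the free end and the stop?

g ≈ 0.741 mm

Free expansion if unrestrained: δ_free = αΔT L = 22.2×10⁻⁶ × 70 × 1275 = 1.981 mm.
At the allowable stress the elastic shortening the wall may impose is σL/E = 71 × 1275 / (73×10³) = 1.24 mm.
So the gap has to take up the difference, g_min = δ_free − σL/E = 1.981 − 1.24 = 0.7413 mm.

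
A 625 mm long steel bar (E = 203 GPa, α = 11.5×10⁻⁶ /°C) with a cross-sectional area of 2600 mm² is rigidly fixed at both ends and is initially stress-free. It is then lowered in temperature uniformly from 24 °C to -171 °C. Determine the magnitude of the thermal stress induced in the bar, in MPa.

σ ≈ 455 MPa (tensile)

Because both ends are immovable the net strain is zero, and the suppressed thermal strain is αΔT = 11.5×10⁻⁶ × 195 = 2242.5×10⁻⁶.
σ = EαΔT = 203×10³ × 11.5×10⁻⁶ × 195 = 455.2 MPa (tensile; the bar is trying to contract).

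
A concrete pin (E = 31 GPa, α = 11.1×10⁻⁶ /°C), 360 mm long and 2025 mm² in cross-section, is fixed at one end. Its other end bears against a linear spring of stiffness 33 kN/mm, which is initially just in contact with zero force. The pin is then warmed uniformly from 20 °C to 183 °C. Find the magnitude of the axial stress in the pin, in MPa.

Free thermal expansion: δ_free = αΔT L = 11.1×10⁻⁶ × 163 × 360 = 0.6513 mm.
With a force P in the spring, the elastic change of the pin is PL/(AE) and that of the spring is P/k; compatibility requires their sum to equal δ_free.
So P = δ_free / [L/(AE) + 1/k] = 0.6513 / [ 360/(2025×31×10³) + 1/(33×10³) ].
P = 0.6513 / 3.604×10⁻⁵ = 18070 N.
σ = P/A = 18070/2025 = 8.925 MPa.

σ ≈ 8.93 MPa (compressive)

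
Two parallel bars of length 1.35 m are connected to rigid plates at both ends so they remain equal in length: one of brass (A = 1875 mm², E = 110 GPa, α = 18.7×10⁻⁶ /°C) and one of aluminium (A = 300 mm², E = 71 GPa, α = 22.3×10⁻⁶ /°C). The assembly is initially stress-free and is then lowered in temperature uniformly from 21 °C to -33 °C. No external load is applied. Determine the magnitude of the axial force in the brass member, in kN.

P ≈ 3.75 kN (compressive in the brass)

The aluminium has the larger α, so on cooling it would change length more than the brass if both were free. The rigid plates force a common final length, so the aluminium is put into tension and the brass into compression, with equal and opposite forces P (no external load).
Equating the net (thermal + elastic) strains gives |α₁ − α₂|·ΔT = P·[1/(A₁E₁) + 1/(A₂E₂)].
|α₁ − α₂|·ΔT = 3.6×10⁻⁶ × 54 = 0.0001944.
1/(A₁E₁) + 1/(A₂E₂) = 1/(1875×110×10³) + 1/(300×71×10³) = 5.18×10⁻⁸ N⁻¹.
P = 0.0001944 / 5.18×10⁻⁸ = 3753 N = 3.753 kN.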